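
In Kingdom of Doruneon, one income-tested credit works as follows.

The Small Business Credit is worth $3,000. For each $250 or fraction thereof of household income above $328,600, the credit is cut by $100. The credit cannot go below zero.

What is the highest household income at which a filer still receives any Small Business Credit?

After 29 increments the reduction is 29 × $100 = $2,900, leaving $100; one more increment wipes it out. Increment 29 ends at excess 29 × $250 = $7,250, so the highest qualifying income is $328,600 + $7,250 = $335,850.

$335,850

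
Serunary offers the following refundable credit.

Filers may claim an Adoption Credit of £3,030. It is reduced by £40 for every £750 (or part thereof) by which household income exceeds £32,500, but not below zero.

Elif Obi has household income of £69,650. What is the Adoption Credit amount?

£1,030

Adoption Credit: income exceeds £32,500 by £37,150, which is 50 full-or-partial £750 increments; reduction = 50 × £40 = £2,000, leaving £1,030.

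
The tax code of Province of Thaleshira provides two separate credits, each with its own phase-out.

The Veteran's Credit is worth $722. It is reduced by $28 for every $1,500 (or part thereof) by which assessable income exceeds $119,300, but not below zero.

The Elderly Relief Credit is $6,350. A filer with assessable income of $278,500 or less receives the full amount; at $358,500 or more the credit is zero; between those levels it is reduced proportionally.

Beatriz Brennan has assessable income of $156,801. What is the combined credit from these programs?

Veteran's Credit: income exceeds $119,300 by $37,501 → 26 increments × $28 = $728 ≥ base, so the credit is $0.
Elderly Relief Credit: $156,801 is at or below the $278,500 threshold, so the full $6,350 applies.
Total: $0 + $6,350 = $6,350.

$6,350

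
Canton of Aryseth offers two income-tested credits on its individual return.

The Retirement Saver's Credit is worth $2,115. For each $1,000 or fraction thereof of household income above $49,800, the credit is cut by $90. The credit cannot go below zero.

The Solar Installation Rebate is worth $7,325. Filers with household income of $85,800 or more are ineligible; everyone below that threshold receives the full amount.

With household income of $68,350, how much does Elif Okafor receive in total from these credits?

$7,730

Retirement Saver's Credit: income exceeds $49,800 by $18,550, which is 19 full-or-partial $1,000 increments; reduction = 19 × $90 = $1,710, leaving $405.
Solar Installation Rebate: $68,350 is below the $85,800 cutoff, so the full $7,325 applies.
Total: $405 + $7,325 = $7,730.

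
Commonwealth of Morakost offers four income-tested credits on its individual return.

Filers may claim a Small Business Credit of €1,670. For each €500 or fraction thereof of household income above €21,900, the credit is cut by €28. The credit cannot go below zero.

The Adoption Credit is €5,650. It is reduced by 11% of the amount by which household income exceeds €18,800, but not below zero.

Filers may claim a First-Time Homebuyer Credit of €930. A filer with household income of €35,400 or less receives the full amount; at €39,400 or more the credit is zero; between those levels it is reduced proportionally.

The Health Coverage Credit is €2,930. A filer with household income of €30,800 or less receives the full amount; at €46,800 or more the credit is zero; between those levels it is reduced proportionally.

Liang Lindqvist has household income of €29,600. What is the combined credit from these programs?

Small Business Credit: income exceeds €21,900 by €7,700, which is 16 full-or-partial €500 increments; reduction = 16 × €28 = €448, leaving €1,222.
Adoption Credit: 11% of the €10,800 excess over €18,800 is €1,188; credit = €5,650 − €1,188 = €4,462.
First-Time Homebuyer Credit: €29,600 is at or below the €35,400 threshold, so the full €930 applies.
Health Coverage Credit: €29,600 is at or below the €30,800 threshold, so the full €2,930 applies.
Total: €1,222 + €4,462 + €930 + €2,930 = €9,544.

€9,544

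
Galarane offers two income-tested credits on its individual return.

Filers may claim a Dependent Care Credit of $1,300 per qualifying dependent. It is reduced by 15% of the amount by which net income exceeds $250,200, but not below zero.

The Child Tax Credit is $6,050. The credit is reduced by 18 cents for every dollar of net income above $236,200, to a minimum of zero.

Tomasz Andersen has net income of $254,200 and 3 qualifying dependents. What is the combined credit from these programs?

$6,110

Dependent Care Credit: base = 3 × $1,300 = $3,900. 15% of the $4,000 excess over $250,200 is $600; credit = $3,900 − $600 = $3,300.
Child Tax Credit: 18% of the $18,000 excess over $236,200 is $3,240; credit = $6,050 − $3,240 = $2,810.
Total: $3,300 + $2,810 = $6,110.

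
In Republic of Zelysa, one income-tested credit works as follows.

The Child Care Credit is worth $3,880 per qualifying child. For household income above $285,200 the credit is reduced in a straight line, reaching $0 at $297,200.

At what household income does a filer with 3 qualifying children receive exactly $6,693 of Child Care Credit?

$290,300

Full credit = 3 × $3,880 = $11,640.
$6,693 is 6,693/11,640 of the full $11,640, so 4,947/11,640 of the $12,000 range has been used: income = $285,200 + $12,000 × 4,947/11,640 = $290,300.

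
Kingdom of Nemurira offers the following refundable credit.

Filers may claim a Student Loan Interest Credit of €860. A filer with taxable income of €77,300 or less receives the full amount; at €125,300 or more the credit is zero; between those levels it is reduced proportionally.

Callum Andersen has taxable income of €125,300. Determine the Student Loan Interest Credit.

€0

Student Loan Interest Credit: €125,300 is at or above €125,300, so the credit is €0.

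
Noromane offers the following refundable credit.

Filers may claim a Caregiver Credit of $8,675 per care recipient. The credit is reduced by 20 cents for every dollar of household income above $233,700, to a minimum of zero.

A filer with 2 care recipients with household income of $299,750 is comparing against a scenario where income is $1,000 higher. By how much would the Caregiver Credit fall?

$200

At $299,750 — base = 2 × $8,675 = $17,350. 20% of the $66,050 excess over $233,700 is $13,210; credit = $17,350 − $13,210 = $4,140.
At $300,750 — base = 2 × $8,675 = $17,350. 20% of the $67,050 excess over $233,700 is $13,410; credit = $17,350 − $13,410 = $3,940.
Lost: $4,140 − $3,940 = $200.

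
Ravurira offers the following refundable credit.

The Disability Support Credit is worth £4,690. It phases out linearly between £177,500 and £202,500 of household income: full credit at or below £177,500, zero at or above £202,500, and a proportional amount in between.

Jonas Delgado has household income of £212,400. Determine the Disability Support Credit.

Disability Support Credit: £212,400 is at or above £202,500, so the credit is £0.

£0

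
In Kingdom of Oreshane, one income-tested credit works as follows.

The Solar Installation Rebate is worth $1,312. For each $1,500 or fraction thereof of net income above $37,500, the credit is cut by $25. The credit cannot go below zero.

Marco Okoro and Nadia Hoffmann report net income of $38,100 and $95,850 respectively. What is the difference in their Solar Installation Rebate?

$950

Marco ($38,100): Solar Installation Rebate: income exceeds $37,500 by $600, which is 1 full-or-partial $1,500 increment; reduction = 1 × $25 = $25, leaving $1,287.
Nadia ($95,850): Solar Installation Rebate: income exceeds $37,500 by $58,350, which is 39 full-or-partial $1,500 increments; reduction = 39 × $25 = $975, leaving $337.
Difference: |$1,287 − $337| = $950.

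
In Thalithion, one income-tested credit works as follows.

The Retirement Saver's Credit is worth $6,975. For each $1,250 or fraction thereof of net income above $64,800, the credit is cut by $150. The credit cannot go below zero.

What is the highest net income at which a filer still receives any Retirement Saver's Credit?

After 46 increments the reduction is 46 × $150 = $6,900, leaving $75; one more increment wipes it out. Increment 46 ends at excess 46 × $1,250 = $57,500, so the highest qualifying income is $64,800 + $57,500 = $122,300.

$122,300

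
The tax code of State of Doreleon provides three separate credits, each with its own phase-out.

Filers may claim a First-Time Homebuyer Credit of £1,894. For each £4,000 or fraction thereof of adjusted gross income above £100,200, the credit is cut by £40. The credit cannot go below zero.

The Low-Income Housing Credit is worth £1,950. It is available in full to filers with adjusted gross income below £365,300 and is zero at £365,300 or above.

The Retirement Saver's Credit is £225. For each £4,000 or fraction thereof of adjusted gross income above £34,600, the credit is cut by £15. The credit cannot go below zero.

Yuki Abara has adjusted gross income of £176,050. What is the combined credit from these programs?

£3,084

First-Time Homebuyer Credit: income exceeds £100,200 by £75,850, which is 19 full-or-partial £4,000 increments; reduction = 19 × £40 = £760, leaving £1,134.
Low-Income Housing Credit: £176,050 is below the £365,300 cutoff, so the full £1,950 applies.
Retirement Saver's Credit: income exceeds £34,600 by £141,450 → 36 increments × £15 = £540 ≥ base, so the credit is £0.
Total: £1,134 + £1,950 + £0 = £3,084.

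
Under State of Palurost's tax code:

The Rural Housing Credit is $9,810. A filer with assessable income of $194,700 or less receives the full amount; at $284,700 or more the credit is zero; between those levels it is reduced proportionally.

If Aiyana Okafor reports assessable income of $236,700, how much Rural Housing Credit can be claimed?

Rural Housing Credit: $236,700 is $42,000 into a $90,000 phase-out range, leaving 48,000/90,000 of the credit: $9,810 × 48,000/90,000 = $5,232.

$5,232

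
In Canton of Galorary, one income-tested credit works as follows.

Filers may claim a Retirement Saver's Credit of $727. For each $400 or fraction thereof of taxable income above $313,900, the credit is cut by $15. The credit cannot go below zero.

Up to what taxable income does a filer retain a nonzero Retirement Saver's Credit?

After 48 increments the reduction is 48 × $15 = $720, leaving $7; one more increment wipes it out. Increment 48 ends at excess 48 × $400 = $19,200, so the highest qualifying income is $313,900 + $19,200 = $333,100.

$333,100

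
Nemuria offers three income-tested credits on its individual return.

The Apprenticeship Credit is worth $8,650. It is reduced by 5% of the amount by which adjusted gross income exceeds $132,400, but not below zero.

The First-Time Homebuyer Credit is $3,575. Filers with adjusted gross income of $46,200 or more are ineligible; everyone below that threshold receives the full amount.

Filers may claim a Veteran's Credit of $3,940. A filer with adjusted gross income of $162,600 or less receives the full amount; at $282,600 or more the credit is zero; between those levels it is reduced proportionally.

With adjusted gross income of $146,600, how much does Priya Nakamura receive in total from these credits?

Apprenticeship Credit: 5% of the $14,200 excess over $132,400 is $710; credit = $8,650 − $710 = $7,940.
First-Time Homebuyer Credit: $146,600 meets or exceeds the $46,200 cutoff, so the credit is $0.
Veteran's Credit: $146,600 is at or below the $162,600 threshold, so the full $3,940 applies.
Total: $7,940 + $0 + $3,940 = $11,880.

$11,880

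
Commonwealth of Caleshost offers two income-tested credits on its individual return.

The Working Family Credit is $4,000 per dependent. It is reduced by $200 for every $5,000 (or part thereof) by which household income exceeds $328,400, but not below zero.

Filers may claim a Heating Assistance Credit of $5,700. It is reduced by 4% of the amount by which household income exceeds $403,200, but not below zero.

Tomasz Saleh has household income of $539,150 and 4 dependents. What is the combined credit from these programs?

$7,662

Working Family Credit: base = 4 × $4,000 = $16,000. income exceeds $328,400 by $210,750, which is 43 full-or-partial $5,000 increments; reduction = 43 × $200 = $8,600, leaving $7,400.
Heating Assistance Credit: 4% of the $135,950 excess over $403,200 is $5,438; credit = $5,700 − $5,438 = $262.
Total: $7,400 + $262 = $7,662.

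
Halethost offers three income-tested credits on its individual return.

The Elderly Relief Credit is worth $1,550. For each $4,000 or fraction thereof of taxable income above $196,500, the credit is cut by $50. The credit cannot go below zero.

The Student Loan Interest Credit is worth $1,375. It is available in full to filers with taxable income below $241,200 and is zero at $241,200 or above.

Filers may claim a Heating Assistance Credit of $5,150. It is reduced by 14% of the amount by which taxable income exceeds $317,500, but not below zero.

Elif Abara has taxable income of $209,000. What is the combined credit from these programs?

$7,875

Elderly Relief Credit: income exceeds $196,500 by $12,500, which is 4 full-or-partial $4,000 increments; reduction = 4 × $50 = $200, leaving $1,350.
Student Loan Interest Credit: $209,000 is below the $241,200 cutoff, so the full $1,375 applies.
Heating Assistance Credit: $209,000 is at or below the $317,500 threshold, so the full $5,150 applies.
Total: $1,350 + $1,375 + $5,150 = $7,875.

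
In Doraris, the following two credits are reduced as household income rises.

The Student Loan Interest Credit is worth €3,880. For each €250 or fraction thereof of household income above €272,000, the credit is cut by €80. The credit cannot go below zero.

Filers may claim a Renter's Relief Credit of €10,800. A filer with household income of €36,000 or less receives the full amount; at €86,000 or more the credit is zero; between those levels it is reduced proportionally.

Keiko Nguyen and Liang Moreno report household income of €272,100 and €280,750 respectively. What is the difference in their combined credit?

Keiko (€272,100): Student Loan Interest Credit: income exceeds €272,000 by €100, which is 1 full-or-partial €250 increment; reduction = 1 × €80 = €80, leaving €3,800. Renter's Relief Credit: €272,100 is at or above €86,000, so the credit is €0. total €3,800 + €0 = €3,800
Liang (€280,750): Student Loan Interest Credit: income exceeds €272,000 by €8,750, which is 35 full-or-partial €250 increments; reduction = 35 × €80 = €2,800, leaving €1,080. Renter's Relief Credit: €280,750 is at or above €86,000, so the credit is €0. total €1,080 + €0 = €1,080
Difference: |€3,800 − €1,080| = €2,720.

€2,720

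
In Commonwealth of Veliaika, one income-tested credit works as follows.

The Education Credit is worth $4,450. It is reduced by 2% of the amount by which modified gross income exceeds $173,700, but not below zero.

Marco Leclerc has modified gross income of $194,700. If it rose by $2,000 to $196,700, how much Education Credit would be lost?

$40

At $194,700 — 2% of the $21,000 excess over $173,700 is $420; credit = $4,450 − $420 = $4,030.
At $196,700 — 2% of the $23,000 excess over $173,700 is $460; credit = $4,450 − $460 = $3,990.
Lost: $4,030 − $3,990 = $40.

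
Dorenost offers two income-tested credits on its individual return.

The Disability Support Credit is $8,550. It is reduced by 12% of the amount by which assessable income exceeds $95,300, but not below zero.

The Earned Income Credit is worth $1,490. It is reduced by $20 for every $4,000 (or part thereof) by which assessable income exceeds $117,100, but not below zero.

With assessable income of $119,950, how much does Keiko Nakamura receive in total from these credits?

Disability Support Credit: 12% of the $24,650 excess over $95,300 is $2,958; credit = $8,550 − $2,958 = $5,592.
Earned Income Credit: income exceeds $117,100 by $2,850, which is 1 full-or-partial $4,000 increment; reduction = 1 × $20 = $20, leaving $1,470.
Total: $5,592 + $1,470 = $7,062.

$7,062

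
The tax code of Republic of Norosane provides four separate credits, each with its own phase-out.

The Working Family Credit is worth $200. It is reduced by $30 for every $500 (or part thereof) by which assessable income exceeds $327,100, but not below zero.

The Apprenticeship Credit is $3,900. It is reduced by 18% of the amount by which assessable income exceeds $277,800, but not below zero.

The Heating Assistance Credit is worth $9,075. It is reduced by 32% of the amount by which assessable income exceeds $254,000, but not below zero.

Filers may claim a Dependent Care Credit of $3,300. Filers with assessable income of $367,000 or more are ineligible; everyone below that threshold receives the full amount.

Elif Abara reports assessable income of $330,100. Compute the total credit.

Working Family Credit: income exceeds $327,100 by $3,000, which is 6 full-or-partial $500 increments; reduction = 6 × $30 = $180, leaving $20.
Apprenticeship Credit: 18% of the $52,300 excess over $277,800 is $9,414 ≥ base, so the credit is $0.
Heating Assistance Credit: 32% of the $76,100 excess over $254,000 is $24,352 ≥ base, so the credit is $0.
Dependent Care Credit: $330,100 is below the $367,000 cutoff, so the full $3,300 applies.
Total: $20 + $0 + $0 + $3,300 = $3,320.

$3,320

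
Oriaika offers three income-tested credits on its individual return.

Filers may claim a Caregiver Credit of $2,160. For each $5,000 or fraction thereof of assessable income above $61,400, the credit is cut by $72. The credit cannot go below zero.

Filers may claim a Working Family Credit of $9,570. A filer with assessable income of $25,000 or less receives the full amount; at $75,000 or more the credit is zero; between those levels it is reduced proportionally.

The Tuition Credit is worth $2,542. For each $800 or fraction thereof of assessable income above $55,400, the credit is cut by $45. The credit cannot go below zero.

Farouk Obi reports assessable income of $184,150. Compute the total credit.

$360

Caregiver Credit: income exceeds $61,400 by $122,750, which is 25 full-or-partial $5,000 increments; reduction = 25 × $72 = $1,800, leaving $360.
Working Family Credit: $184,150 is at or above $75,000, so the credit is $0.
Tuition Credit: income exceeds $55,400 by $128,750 → 161 increments × $45 = $7,245 ≥ base, so the credit is $0.
Total: $360 + $0 + $0 = $360.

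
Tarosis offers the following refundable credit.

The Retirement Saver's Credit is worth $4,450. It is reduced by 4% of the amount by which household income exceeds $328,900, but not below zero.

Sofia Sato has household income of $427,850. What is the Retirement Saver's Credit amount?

Retirement Saver's Credit: 4% of the $98,950 excess over $328,900 is $3,958; credit = $4,450 − $3,958 = $492.

$492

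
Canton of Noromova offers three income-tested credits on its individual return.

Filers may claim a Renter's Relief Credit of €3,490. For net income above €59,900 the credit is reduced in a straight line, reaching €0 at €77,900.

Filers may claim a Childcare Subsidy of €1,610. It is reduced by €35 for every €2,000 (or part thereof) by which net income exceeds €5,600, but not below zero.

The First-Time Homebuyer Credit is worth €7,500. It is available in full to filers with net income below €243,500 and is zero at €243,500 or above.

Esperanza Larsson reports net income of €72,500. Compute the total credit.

Renter's Relief Credit: €72,500 is €12,600 into a €18,000 phase-out range, leaving 5,400/18,000 of the credit: €3,490 × 5,400/18,000 = €1,047.
Childcare Subsidy: income exceeds €5,600 by €66,900, which is 34 full-or-partial €2,000 increments; reduction = 34 × €35 = €1,190, leaving €420.
First-Time Homebuyer Credit: €72,500 is below the €243,500 cutoff, so the full €7,500 applies.
Total: €1,047 + €420 + €7,500 = €8,967.

€8,967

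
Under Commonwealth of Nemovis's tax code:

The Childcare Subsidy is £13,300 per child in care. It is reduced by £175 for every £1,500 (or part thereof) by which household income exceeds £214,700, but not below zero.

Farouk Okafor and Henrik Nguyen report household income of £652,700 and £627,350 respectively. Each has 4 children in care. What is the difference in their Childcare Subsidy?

Farouk (£652,700): Childcare Subsidy: base = 4 × £13,300 = £53,200. income exceeds £214,700 by £438,000, which is 292 full-or-partial £1,500 increments; reduction = 292 × £175 = £51,100, leaving £2,100.
Henrik (£627,350): Childcare Subsidy: base = 4 × £13,300 = £53,200. income exceeds £214,700 by £412,650, which is 276 full-or-partial £1,500 increments; reduction = 276 × £175 = £48,300, leaving £4,900.
Difference: |£2,100 − £4,900| = £2,800.

£2,800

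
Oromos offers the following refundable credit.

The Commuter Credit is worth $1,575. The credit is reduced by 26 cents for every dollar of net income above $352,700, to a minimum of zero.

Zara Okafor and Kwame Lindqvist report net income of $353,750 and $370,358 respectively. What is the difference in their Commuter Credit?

Zara ($353,750): Commuter Credit: 26% of the $1,050 excess over $352,700 is $273; credit = $1,575 − $273 = $1,302.
Kwame ($370,358): Commuter Credit: 26% of the $17,658 excess over $352,700 is $4,591.08 ≥ base, so the credit is $0.
Difference: |$1,302 − $0| = $1,302.

$1,302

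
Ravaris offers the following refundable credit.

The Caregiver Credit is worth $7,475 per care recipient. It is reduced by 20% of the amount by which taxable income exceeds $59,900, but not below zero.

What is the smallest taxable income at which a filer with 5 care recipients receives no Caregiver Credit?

Full credit = 5 × $7,475 = $37,375.
The credit falls by 20% of each dollar above $59,900, so it reaches zero when the excess is $37,375 / 20% = $186,875: income = $59,900 + $186,875 = $246,775.

$246,775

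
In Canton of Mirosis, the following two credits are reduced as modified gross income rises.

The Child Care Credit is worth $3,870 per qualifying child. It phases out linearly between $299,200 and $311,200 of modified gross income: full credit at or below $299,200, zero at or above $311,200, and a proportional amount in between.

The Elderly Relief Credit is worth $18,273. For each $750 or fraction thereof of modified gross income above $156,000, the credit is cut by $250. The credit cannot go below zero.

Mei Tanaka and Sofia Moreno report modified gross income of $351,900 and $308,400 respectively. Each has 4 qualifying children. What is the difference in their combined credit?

$3,612

Mei ($351,900): Child Care Credit: base = 4 × $3,870 = $15,480. $351,900 is at or above $311,200, so the credit is $0. Elderly Relief Credit: income exceeds $156,000 by $195,900 → 262 increments × $250 = $65,500 ≥ base, so the credit is $0. total $0 + $0 = $0
Sofia ($308,400): Child Care Credit: base = 4 × $3,870 = $15,480. $308,400 is $9,200 into a $12,000 phase-out range, leaving 2,800/12,000 of the credit: $15,480 × 2,800/12,000 = $3,612. Elderly Relief Credit: income exceeds $156,000 by $152,400 → 204 increments × $250 = $51,000 ≥ base, so the credit is $0. total $3,612 + $0 = $3,612
Difference: |$0 − $3,612| = $3,612.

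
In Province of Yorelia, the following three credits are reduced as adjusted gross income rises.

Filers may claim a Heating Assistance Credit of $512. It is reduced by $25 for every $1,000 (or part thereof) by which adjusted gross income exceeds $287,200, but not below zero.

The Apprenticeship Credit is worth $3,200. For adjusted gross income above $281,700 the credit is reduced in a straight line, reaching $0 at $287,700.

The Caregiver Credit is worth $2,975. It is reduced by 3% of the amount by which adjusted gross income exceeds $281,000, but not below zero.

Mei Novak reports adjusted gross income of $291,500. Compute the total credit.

Heating Assistance Credit: income exceeds $287,200 by $4,300, which is 5 full-or-partial $1,000 increments; reduction = 5 × $25 = $125, leaving $387.
Apprenticeship Credit: $291,500 is at or above $287,700, so the credit is $0.
Caregiver Credit: 3% of the $10,500 excess over $281,000 is $315; credit = $2,975 − $315 = $2,660.
Total: $387 + $0 + $2,660 = $3,047.

$3,047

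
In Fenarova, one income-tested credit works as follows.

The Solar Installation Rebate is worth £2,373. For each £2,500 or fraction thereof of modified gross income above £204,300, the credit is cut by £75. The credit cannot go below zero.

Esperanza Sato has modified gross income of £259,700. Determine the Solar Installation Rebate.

£648

Solar Installation Rebate: income exceeds £204,300 by £55,400, which is 23 full-or-partial £2,500 increments; reduction = 23 × £75 = £1,725, leaving £648.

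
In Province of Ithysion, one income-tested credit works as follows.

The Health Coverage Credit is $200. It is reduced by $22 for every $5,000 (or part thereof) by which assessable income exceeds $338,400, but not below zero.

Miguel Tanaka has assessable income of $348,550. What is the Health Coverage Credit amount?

$134

Health Coverage Credit: income exceeds $338,400 by $10,150, which is 3 full-or-partial $5,000 increments; reduction = 3 × $22 = $66, leaving $134.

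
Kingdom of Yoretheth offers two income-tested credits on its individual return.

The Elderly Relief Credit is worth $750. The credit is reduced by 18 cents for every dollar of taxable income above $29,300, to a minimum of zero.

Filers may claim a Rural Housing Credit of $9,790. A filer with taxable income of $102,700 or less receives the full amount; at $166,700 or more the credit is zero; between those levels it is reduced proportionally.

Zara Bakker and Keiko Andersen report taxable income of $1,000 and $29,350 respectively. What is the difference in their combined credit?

Zara ($1,000): Elderly Relief Credit: $1,000 is at or below the $29,300 threshold, so the full $750 applies. Rural Housing Credit: $1,000 is at or below the $102,700 threshold, so the full $9,790 applies. total $750 + $9,790 = $10,540
Keiko ($29,350): Elderly Relief Credit: 18% of the $50 excess over $29,300 is $9; credit = $750 − $9 = $741. Rural Housing Credit: $29,350 is at or below the $102,700 threshold, so the full $9,790 applies. total $741 + $9,790 = $10,531
Difference: |$10,540 − $10,531| = $9.

$9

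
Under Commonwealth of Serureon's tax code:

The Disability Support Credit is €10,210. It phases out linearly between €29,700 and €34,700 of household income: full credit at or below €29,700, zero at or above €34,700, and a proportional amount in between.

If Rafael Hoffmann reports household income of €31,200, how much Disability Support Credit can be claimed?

€7,147

Disability Support Credit: €31,200 is €1,500 into a €5,000 phase-out range, leaving 3,500/5,000 of the credit: €10,210 × 3,500/5,000 = €7,147.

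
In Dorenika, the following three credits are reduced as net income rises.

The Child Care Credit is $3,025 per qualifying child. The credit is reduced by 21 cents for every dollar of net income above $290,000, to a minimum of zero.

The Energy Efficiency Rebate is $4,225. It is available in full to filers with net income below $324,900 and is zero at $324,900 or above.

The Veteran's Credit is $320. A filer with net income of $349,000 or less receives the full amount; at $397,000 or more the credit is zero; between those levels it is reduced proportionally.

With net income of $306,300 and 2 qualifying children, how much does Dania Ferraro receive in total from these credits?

Child Care Credit: base = 2 × $3,025 = $6,050. 21% of the $16,300 excess over $290,000 is $3,423; credit = $6,050 − $3,423 = $2,627.
Energy Efficiency Rebate: $306,300 is below the $324,900 cutoff, so the full $4,225 applies.
Veteran's Credit: $306,300 is at or below the $349,000 threshold, so the full $320 applies.
Total: $2,627 + $4,225 + $320 = $7,172.

$7,172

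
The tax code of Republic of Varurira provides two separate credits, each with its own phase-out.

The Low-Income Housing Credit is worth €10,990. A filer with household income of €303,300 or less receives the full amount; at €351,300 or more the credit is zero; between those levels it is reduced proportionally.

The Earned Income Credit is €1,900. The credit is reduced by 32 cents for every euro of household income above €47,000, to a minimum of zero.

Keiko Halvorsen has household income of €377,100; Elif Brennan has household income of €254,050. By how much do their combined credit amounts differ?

€10,990

Keiko (€377,100): Low-Income Housing Credit: €377,100 is at or above €351,300, so the credit is €0. Earned Income Credit: 32% of the €330,100 excess over €47,000 is €105,632 ≥ base, so the credit is €0. total €0 + €0 = €0
Elif (€254,050): Low-Income Housing Credit: €254,050 is at or below the €303,300 threshold, so the full €10,990 applies. Earned Income Credit: 32% of the €207,050 excess over €47,000 is €66,256 ≥ base, so the credit is €0. total €10,990 + €0 = €10,990
Difference: |€0 − €10,990| = €10,990.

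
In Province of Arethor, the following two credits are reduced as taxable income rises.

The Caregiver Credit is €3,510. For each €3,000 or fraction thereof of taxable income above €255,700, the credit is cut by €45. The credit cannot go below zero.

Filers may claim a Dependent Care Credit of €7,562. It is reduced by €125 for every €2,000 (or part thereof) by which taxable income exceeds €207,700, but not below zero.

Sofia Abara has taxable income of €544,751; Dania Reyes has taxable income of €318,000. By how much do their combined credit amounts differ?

€3,127

Sofia (€544,751): Caregiver Credit: income exceeds €255,700 by €289,051 → 97 increments × €45 = €4,365 ≥ base, so the credit is €0. Dependent Care Credit: income exceeds €207,700 by €337,051 → 169 increments × €125 = €21,125 ≥ base, so the credit is €0. total €0 + €0 = €0
Dania (€318,000): Caregiver Credit: income exceeds €255,700 by €62,300, which is 21 full-or-partial €3,000 increments; reduction = 21 × €45 = €945, leaving €2,565. Dependent Care Credit: income exceeds €207,700 by €110,300, which is 56 full-or-partial €2,000 increments; reduction = 56 × €125 = €7,000, leaving €562. total €2,565 + €562 = €3,127
Difference: |€0 − €3,127| = €3,127.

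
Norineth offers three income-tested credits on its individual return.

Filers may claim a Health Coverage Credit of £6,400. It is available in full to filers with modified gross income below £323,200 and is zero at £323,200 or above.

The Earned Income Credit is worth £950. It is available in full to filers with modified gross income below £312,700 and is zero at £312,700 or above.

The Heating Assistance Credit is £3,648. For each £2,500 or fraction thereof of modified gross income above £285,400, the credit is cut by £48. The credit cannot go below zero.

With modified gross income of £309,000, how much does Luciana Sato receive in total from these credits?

Health Coverage Credit: £309,000 is below the £323,200 cutoff, so the full £6,400 applies.
Earned Income Credit: £309,000 is below the £312,700 cutoff, so the full £950 applies.
Heating Assistance Credit: income exceeds £285,400 by £23,600, which is 10 full-or-partial £2,500 increments; reduction = 10 × £48 = £480, leaving £3,168.
Total: £6,400 + £950 + £3,168 = £10,518.

£10,518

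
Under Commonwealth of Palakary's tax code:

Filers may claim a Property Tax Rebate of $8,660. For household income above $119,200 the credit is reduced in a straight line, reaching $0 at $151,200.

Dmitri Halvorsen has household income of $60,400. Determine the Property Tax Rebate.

$8,660

Property Tax Rebate: $60,400 is at or below the $119,200 threshold, so the full $8,660 applies.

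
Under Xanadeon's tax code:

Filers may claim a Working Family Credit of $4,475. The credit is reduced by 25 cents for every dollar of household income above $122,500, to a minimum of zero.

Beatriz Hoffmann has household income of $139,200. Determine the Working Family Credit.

$300

Working Family Credit: 25% of the $16,700 excess over $122,500 is $4,175; credit = $4,475 − $4,175 = $300.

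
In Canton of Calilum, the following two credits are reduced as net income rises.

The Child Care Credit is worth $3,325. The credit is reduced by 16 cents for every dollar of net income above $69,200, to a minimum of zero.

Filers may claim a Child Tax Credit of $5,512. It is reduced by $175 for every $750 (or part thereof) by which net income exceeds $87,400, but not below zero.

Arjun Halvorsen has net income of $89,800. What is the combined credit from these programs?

Child Care Credit: 16% of the $20,600 excess over $69,200 is $3,296; credit = $3,325 − $3,296 = $29.
Child Tax Credit: income exceeds $87,400 by $2,400, which is 4 full-or-partial $750 increments; reduction = 4 × $175 = $700, leaving $4,812.
Total: $29 + $4,812 = $4,841.

$4,841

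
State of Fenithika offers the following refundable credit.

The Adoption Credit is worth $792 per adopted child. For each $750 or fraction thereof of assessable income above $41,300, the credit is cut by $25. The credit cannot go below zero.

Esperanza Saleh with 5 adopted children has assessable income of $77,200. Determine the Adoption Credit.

$2,760

Adoption Credit: base = 5 × $792 = $3,960. income exceeds $41,300 by $35,900, which is 48 full-or-partial $750 increments; reduction = 48 × $25 = $1,200, leaving $2,760.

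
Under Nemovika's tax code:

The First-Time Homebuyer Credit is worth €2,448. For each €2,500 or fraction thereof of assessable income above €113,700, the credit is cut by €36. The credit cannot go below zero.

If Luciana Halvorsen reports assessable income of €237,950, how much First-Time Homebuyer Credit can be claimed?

€648

First-Time Homebuyer Credit: income exceeds €113,700 by €124,250, which is 50 full-or-partial €2,500 increments; reduction = 50 × €36 = €1,800, leaving €648.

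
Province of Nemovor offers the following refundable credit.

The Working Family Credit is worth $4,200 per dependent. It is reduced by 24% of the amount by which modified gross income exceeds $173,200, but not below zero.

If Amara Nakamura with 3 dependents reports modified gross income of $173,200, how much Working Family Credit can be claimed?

Working Family Credit: base = 3 × $4,200 = $12,600. $173,200 is at or below the $173,200 threshold, so the full $12,600 applies.

$12,600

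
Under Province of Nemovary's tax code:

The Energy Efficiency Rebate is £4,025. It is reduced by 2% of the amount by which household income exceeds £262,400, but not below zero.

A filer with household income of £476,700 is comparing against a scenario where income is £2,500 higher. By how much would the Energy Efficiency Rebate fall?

At £476,700 — 2% of the £214,300 excess over £262,400 is £4,286 ≥ base, so the credit is £0.
At £479,200 — 2% of the £216,800 excess over £262,400 is £4,336 ≥ base, so the credit is £0.
Lost: £0 − £0 = £0.

£0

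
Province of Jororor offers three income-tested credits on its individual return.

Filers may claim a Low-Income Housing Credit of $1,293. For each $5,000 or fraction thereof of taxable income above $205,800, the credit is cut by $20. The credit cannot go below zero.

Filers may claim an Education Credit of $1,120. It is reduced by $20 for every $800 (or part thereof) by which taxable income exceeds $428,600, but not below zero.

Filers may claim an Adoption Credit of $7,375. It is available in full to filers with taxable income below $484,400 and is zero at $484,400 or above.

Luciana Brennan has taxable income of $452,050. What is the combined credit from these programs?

$8,188

Low-Income Housing Credit: income exceeds $205,800 by $246,250, which is 50 full-or-partial $5,000 increments; reduction = 50 × $20 = $1,000, leaving $293.
Education Credit: income exceeds $428,600 by $23,450, which is 30 full-or-partial $800 increments; reduction = 30 × $20 = $600, leaving $520.
Adoption Credit: $452,050 is below the $484,400 cutoff, so the full $7,375 applies.
Total: $293 + $520 + $7,375 = $8,188.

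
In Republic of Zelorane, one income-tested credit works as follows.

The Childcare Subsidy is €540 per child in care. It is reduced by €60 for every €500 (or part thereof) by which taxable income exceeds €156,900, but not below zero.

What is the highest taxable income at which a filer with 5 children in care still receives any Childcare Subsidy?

€178,900

Full credit = 5 × €540 = €2,700.
After 44 increments the reduction is 44 × €60 = €2,640, leaving €60; one more increment wipes it out. Increment 44 ends at excess 44 × €500 = €22,000, so the highest qualifying income is €156,900 + €22,000 = €178,900.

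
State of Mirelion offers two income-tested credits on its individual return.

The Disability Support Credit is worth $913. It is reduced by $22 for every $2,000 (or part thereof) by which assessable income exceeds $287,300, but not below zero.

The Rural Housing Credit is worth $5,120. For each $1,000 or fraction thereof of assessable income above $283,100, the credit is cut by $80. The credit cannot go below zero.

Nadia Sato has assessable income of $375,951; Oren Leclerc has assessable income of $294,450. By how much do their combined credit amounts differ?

Nadia ($375,951): Disability Support Credit: income exceeds $287,300 by $88,651 → 45 increments × $22 = $990 ≥ base, so the credit is $0. Rural Housing Credit: income exceeds $283,100 by $92,851 → 93 increments × $80 = $7,440 ≥ base, so the credit is $0. total $0 + $0 = $0
Oren ($294,450): Disability Support Credit: income exceeds $287,300 by $7,150, which is 4 full-or-partial $2,000 increments; reduction = 4 × $22 = $88, leaving $825. Rural Housing Credit: income exceeds $283,100 by $11,350, which is 12 full-or-partial $1,000 increments; reduction = 12 × $80 = $960, leaving $4,160. total $825 + $4,160 = $4,985
Difference: |$0 − $4,985| = $4,985.

$4,985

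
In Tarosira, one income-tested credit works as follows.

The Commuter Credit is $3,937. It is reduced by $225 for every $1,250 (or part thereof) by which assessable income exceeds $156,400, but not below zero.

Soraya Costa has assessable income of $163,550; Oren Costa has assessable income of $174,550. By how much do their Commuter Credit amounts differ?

$2,025

Soraya ($163,550): Commuter Credit: income exceeds $156,400 by $7,150, which is 6 full-or-partial $1,250 increments; reduction = 6 × $225 = $1,350, leaving $2,587.
Oren ($174,550): Commuter Credit: income exceeds $156,400 by $18,150, which is 15 full-or-partial $1,250 increments; reduction = 15 × $225 = $3,375, leaving $562.
Difference: |$2,587 − $562| = $2,025.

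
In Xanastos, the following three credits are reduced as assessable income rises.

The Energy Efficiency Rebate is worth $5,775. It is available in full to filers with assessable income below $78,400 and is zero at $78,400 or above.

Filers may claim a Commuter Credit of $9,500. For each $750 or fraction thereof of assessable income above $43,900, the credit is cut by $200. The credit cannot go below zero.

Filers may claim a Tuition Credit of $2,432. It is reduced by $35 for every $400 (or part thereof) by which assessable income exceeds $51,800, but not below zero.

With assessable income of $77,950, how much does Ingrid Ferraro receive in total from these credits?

Energy Efficiency Rebate: $77,950 is below the $78,400 cutoff, so the full $5,775 applies.
Commuter Credit: income exceeds $43,900 by $34,050, which is 46 full-or-partial $750 increments; reduction = 46 × $200 = $9,200, leaving $300.
Tuition Credit: income exceeds $51,800 by $26,150, which is 66 full-or-partial $400 increments; reduction = 66 × $35 = $2,310, leaving $122.
Total: $5,775 + $300 + $122 = $6,197.

$6,197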